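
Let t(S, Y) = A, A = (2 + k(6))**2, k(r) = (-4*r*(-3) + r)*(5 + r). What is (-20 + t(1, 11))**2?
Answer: 546978576400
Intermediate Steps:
k(r) = 13*r*(5 + r) (k(r) = (12*r + r)*(5 + r) = (13*r)*(5 + r) = 13*r*(5 + r))
A = 739600 (A = (2 + 13*6*(5 + 6))**2 = (2 + 13*6*11)**2 = (2 + 858)**2 = 860**2 = 739600)
t(S, Y) = 739600
(-20 + t(1, 11))**2 = (-20 + 739600)**2 = 739580**2 = 546978576400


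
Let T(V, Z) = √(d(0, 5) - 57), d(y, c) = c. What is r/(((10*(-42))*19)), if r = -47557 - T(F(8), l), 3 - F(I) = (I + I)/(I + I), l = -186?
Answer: 2503/420 + I*√13/3990 ≈ 5.9595 + 0.00090365*I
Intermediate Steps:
F(I) = 2 (F(I) = 3 - (I + I)/(I + I) = 3 - 2*I/(2*I) = 3 - 2*I*1/(2*I) = 3 - 1*1 = 3 - 1 = 2)
T(V, Z) = 2*I*√13 (T(V, Z) = √(5 - 57) = √(-52) = 2*I*√13)
r = -47557 - 2*I*√13 ≈ -47557.0 - 7.2111*I
r/(((10*(-42))*19)) = (-47557 - 2*I*√13)/(((10*(-42))*19)) = (-47557 - 2*I*√13)/((-420*19)) = (-47557 - 2*I*√13)/(-7980) = (-47557 - 2*I*√13)*(-1/7980) = 2503/420 + I*√13/3990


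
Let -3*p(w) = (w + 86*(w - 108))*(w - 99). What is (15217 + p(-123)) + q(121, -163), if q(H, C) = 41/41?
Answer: -1463968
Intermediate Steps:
q(H, C) = 1 (q(H, C) = 41*(1/41) = 1)
p(w) = -(-9288 + 87*w)*(-99 + w)/3 (p(w) = -(w + 86*(w - 108))*(w - 99)/3 = -(w + 86*(-108 + w))*(-99 + w)/3 = -(w + (-9288 + 86*w))*(-99 + w)/3 = -(-9288 + 87*w)*(-99 + w)/3)
(15217 + p(-123)) + q(121, -163) = (15217 + (-306504 - 29*(-123)² + 5967*(-123))) + 1 = (15217 + (-306504 - 29*15129 - 733941)) + 1 = (15217 + (-306504 - 438741 - 733941)) + 1 = (15217 - 1479186) + 1 = -1463969 + 1 = -1463968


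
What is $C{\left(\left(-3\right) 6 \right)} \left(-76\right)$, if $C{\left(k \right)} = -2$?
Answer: $152$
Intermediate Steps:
$C{\left(\left(-3\right) 6 \right)} \left(-76\right) = \left(-2\right) \left(-76\right) = 152$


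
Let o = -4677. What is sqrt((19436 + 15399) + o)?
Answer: sqrt(30158) ≈ 173.66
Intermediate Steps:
sqrt((19436 + 15399) + o) = sqrt((19436 + 15399) - 4677) = sqrt(34835 - 4677) = sqrt(30158)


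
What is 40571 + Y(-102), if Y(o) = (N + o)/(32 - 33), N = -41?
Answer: 40714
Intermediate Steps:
Y(o) = 41 - o (Y(o) = (-41 + o)/(32 - 33) = (-41 + o)/(-1) = (-41 + o)*(-1) = 41 - o)
40571 + Y(-102) = 40571 + (41 - 1*(-102)) = 40571 + (41 + 102) = 40571 + 143 = 40714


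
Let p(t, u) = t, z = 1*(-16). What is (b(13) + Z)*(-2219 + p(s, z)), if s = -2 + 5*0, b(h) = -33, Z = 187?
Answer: -342034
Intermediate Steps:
z = -16
s = -2 (s = -2 + 0 = -2)
(b(13) + Z)*(-2219 + p(s, z)) = (-33 + 187)*(-2219 - 2) = 154*(-2221) = -342034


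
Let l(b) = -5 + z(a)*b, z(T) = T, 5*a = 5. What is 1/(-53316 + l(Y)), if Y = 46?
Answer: -1/53275 ≈ -1.8771e-5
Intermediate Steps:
a = 1 (a = (⅕)*5 = 1)
l(b) = -5 + b (l(b) = -5 + 1*b = -5 + b)
1/(-53316 + l(Y)) = 1/(-53316 + (-5 + 46)) = 1/(-53316 + 41) = 1/(-53275) = -1/53275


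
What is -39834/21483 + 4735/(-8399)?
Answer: -48476419/20048413 ≈ -2.4180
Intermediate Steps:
-39834/21483 + 4735/(-8399) = -39834*1/21483 + 4735*(-1/8399) = -4426/2387 - 4735/8399 = -48476419/20048413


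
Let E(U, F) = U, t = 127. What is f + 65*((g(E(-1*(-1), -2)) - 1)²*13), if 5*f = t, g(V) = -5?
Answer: 152227/5 ≈ 30445.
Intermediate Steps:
f = 127/5 (f = (⅕)*127 = 127/5 ≈ 25.400)
f + 65*((g(E(-1*(-1), -2)) - 1)²*13) = 127/5 + 65*((-5 - 1)²*13) = 127/5 + 65*((-6)²*13) = 127/5 + 65*(36*13) = 127/5 + 65*468 = 127/5 + 30420 = 152227/5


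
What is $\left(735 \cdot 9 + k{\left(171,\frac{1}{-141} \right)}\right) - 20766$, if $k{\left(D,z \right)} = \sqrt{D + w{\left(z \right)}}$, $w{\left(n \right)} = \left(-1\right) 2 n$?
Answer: $-14151 + \frac{\sqrt{3399933}}{141} \approx -14138.0$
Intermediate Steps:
$w{\left(n \right)} = - 2 n$
$k{\left(D,z \right)} = \sqrt{D - 2 z}$
$\left(735 \cdot 9 + k{\left(171,\frac{1}{-141} \right)}\right) - 20766 = \left(735 \cdot 9 + \sqrt{171 - \frac{2}{-141}}\right) - 20766 = \left(6615 + \sqrt{171 - - \frac{2}{141}}\right) - 20766 = \left(6615 + \sqrt{171 + \frac{2}{141}}\right) - 20766 = \left(6615 + \sqrt{\frac{24113}{141}}\right) - 20766 = \left(6615 + \frac{\sqrt{3399933}}{141}\right) - 20766 = -14151 + \frac{\sqrt{3399933}}{141}$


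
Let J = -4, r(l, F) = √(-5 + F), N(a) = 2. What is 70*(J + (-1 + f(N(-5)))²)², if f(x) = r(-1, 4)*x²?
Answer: 20790 + 21280*I ≈ 20790.0 + 21280.0*I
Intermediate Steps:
f(x) = I*x² (f(x) = √(-5 + 4)*x² = √(-1)*x² = I*x²)
70*(J + (-1 + f(N(-5)))²)² = 70*(-4 + (-1 + I*2²)²)² = 70*(-4 + (-1 + I*4)²)² = 70*(-4 + (-1 + 4*I)²)²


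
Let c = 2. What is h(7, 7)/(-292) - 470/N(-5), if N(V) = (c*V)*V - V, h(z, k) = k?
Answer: -27525/3212 ≈ -8.5694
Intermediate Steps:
N(V) = -V + 2*V**2 (N(V) = (2*V)*V - V = 2*V**2 - V = -V + 2*V**2)
h(7, 7)/(-292) - 470/N(-5) = 7/(-292) - 470*(-1/(5*(-1 + 2*(-5)))) = 7*(-1/292) - 470*(-1/(5*(-1 - 10))) = -7/292 - 470/((-5*(-11))) = -7/292 - 470/55 = -7/292 - 470*1/55 = -7/292 - 94/11 = -27525/3212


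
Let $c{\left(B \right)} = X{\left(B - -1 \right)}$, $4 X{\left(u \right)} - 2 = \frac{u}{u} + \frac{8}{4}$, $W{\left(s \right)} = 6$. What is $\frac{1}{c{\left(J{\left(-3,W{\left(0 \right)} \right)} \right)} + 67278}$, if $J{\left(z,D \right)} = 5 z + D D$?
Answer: $\frac{4}{269117} \approx 1.4863 \cdot 10^{-5}$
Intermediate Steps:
$J{\left(z,D \right)} = D^{2} + 5 z$ ($J{\left(z,D \right)} = 5 z + D^{2} = D^{2} + 5 z$)
$X{\left(u \right)} = \frac{5}{4}$ ($X{\left(u \right)} = \frac{1}{2} + \frac{\frac{u}{u} + \frac{8}{4}}{4} = \frac{1}{2} + \frac{1 + 8 \cdot \frac{1}{4}}{4} = \frac{1}{2} + \frac{1 + 2}{4} = \frac{1}{2} + \frac{1}{4} \cdot 3 = \frac{1}{2} + \frac{3}{4} = \frac{5}{4}$)
$c{\left(B \right)} = \frac{5}{4}$
$\frac{1}{c{\left(J{\left(-3,W{\left(0 \right)} \right)} \right)} + 67278} = \frac{1}{\frac{5}{4} + 67278} = \frac{1}{\frac{269117}{4}} = \frac{4}{269117}$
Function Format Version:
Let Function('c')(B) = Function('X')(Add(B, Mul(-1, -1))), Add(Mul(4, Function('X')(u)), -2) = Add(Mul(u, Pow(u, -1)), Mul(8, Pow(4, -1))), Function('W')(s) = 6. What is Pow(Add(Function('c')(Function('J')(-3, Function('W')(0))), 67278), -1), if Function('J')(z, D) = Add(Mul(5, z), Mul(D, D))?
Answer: Rational(4, 269117) ≈ 1.4863e-5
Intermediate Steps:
Function('J')(z, D) = Add(Pow(D, 2), Mul(5, z)) (Function('J')(z, D) = Add(Mul(5, z), Pow(D, 2)) = Add(Pow(D, 2), Mul(5, z)))
Function('X')(u) = Rational(5, 4) (Function('X')(u) = Add(Rational(1, 2), Mul(Rational(1, 4), Add(Mul(u, Pow(u, -1)), Mul(8, Pow(4, -1))))) = Add(Rational(1, 2), Mul(Rational(1, 4), Add(1, Mul(8, Rational(1, 4))))) = Add(Rational(1, 2), Mul(Rational(1, 4), Add(1, 2))) = Add(Rational(1, 2), Mul(Rational(1, 4), 3)) = Add(Rational(1, 2), Rational(3, 4)) = Rational(5, 4))
Function('c')(B) = Rational(5, 4)
Pow(Add(Function('c')(Function('J')(-3, Function('W')(0))), 67278), -1) = Pow(Add(Rational(5, 4), 67278), -1) = Pow(Rational(269117, 4), -1) = Rational(4, 269117)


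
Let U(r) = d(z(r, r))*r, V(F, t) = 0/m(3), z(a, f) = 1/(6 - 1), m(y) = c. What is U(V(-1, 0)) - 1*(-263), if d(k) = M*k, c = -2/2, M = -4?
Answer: 263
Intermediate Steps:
c = -1 (c = -2*½ = -1)
m(y) = -1
z(a, f) = ⅕ (z(a, f) = 1/5 = ⅕)
d(k) = -4*k
V(F, t) = 0 (V(F, t) = 0/(-1) = 0*(-1) = 0)
U(r) = -4*r/5 (U(r) = (-4*⅕)*r = -4*r/5)
U(V(-1, 0)) - 1*(-263) = -⅘*0 - 1*(-263) = 0 + 263 = 263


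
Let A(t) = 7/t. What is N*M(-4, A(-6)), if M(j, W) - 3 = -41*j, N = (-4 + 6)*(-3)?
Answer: -1002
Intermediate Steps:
N = -6 (N = 2*(-3) = -6)
M(j, W) = 3 - 41*j
N*M(-4, A(-6)) = -6*(3 - 41*(-4)) = -6*(3 + 164) = -6*167 = -1002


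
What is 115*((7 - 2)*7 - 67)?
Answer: -3680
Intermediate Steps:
115*((7 - 2)*7 - 67) = 115*(5*7 - 67) = 115*(35 - 67) = 115*(-32) = -3680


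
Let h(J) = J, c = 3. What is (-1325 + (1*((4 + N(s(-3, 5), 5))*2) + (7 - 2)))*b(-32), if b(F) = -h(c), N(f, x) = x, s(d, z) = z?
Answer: 3906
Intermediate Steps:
b(F) = -3 (b(F) = -1*3 = -3)
(-1325 + (1*((4 + N(s(-3, 5), 5))*2) + (7 - 2)))*b(-32) = (-1325 + (1*((4 + 5)*2) + (7 - 2)))*(-3) = (-1325 + (1*(9*2) + 5))*(-3) = (-1325 + (1*18 + 5))*(-3) = (-1325 + (18 + 5))*(-3) = (-1325 + 23)*(-3) = -1302*(-3) = 3906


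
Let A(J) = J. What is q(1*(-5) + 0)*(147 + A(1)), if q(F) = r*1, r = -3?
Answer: -444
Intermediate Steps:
q(F) = -3 (q(F) = -3*1 = -3)
q(1*(-5) + 0)*(147 + A(1)) = -3*(147 + 1) = -3*148 = -444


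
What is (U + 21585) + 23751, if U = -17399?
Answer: 27937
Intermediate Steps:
(U + 21585) + 23751 = (-17399 + 21585) + 23751 = 4186 + 23751 = 27937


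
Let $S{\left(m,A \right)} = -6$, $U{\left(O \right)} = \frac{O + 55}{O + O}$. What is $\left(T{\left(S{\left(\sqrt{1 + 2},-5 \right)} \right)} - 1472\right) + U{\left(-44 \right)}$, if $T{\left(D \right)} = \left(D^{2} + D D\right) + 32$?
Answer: $- \frac{10945}{8} \approx -1368.1$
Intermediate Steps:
$U{\left(O \right)} = \frac{55 + O}{2 O}$
$T{\left(D \right)} = 32 + 2 D^{2}$ ($T{\left(D \right)} = \left(D^{2} + D^{2}\right) + 32 = 2 D^{2} + 32 = 32 + 2 D^{2}$)
$\left(T{\left(S{\left(\sqrt{1 + 2},-5 \right)} \right)} - 1472\right) + U{\left(-44 \right)} = \left(\left(32 + 2 \left(-6\right)^{2}\right) - 1472\right) + \frac{55 - 44}{2 \left(-44\right)} = \left(\left(32 + 2 \cdot 36\right) - 1472\right) + \frac{1}{2} \left(- \frac{1}{44}\right) 11 = \left(\left(32 + 72\right) - 1472\right) - \frac{1}{8} = \left(104 - 1472\right) - \frac{1}{8} = -1368 - \frac{1}{8} = - \frac{10945}{8}$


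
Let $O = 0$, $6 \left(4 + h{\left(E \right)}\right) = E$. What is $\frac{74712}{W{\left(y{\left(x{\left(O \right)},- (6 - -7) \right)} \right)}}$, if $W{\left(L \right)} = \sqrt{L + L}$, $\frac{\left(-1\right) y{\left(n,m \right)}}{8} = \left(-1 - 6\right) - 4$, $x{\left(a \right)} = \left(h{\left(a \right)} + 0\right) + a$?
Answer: $1698 \sqrt{11} \approx 5631.6$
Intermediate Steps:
$h{\left(E \right)} = -4 + \frac{E}{6}$
$x{\left(a \right)} = -4 + \frac{7 a}{6}$ ($x{\left(a \right)} = \left(\left(-4 + \frac{a}{6}\right) + 0\right) + a = \left(-4 + \frac{a}{6}\right) + a = -4 + \frac{7 a}{6}$)
$y{\left(n,m \right)} = 88$ ($y{\left(n,m \right)} = - 8 \left(\left(-1 - 6\right) - 4\right) = - 8 \left(-7 - 4\right) = \left(-8\right) \left(-11\right) = 88$)
$W{\left(L \right)} = \sqrt{2} \sqrt{L}$ ($W{\left(L \right)} = \sqrt{2 L} = \sqrt{2} \sqrt{L}$)
$\frac{74712}{W{\left(y{\left(x{\left(O \right)},- (6 - -7) \right)} \right)}} = \frac{74712}{\sqrt{2} \sqrt{88}} = \frac{74712}{\sqrt{2} \cdot 2 \sqrt{22}} = \frac{74712}{4 \sqrt{11}} = 74712 \frac{\sqrt{11}}{44} = 1698 \sqrt{11}$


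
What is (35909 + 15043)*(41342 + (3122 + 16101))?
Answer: 3085907880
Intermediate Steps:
(35909 + 15043)*(41342 + (3122 + 16101)) = 50952*(41342 + 19223) = 50952*60565 = 3085907880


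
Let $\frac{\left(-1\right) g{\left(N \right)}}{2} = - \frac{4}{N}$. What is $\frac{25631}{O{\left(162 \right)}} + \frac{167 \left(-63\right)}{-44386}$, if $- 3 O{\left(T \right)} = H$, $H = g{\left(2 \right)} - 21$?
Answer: $\frac{3413151555}{754562} \approx 4523.4$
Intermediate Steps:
$g{\left(N \right)} = \frac{8}{N}$ ($g{\left(N \right)} = - 2 \left(- \frac{4}{N}\right) = \frac{8}{N}$)
$H = -17$ ($H = \frac{8}{2} - 21 = 8 \cdot \frac{1}{2} - 21 = 4 - 21 = -17$)
$O{\left(T \right)} = \frac{17}{3}$ ($O{\left(T \right)} = \left(- \frac{1}{3}\right) \left(-17\right) = \frac{17}{3}$)
$\frac{25631}{O{\left(162 \right)}} + \frac{167 \left(-63\right)}{-44386} = \frac{25631}{\frac{17}{3}} + \frac{167 \left(-63\right)}{-44386} = 25631 \cdot \frac{3}{17} - - \frac{10521}{44386} = \frac{76893}{17} + \frac{10521}{44386} = \frac{3413151555}{754562}$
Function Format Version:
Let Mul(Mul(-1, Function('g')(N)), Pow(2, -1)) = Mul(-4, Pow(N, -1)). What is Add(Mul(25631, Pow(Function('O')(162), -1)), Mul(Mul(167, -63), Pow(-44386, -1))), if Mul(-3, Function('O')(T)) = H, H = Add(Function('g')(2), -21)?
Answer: Rational(3413151555, 754562) ≈ 4523.4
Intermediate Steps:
Function('g')(N) = Mul(8, Pow(N, -1)) (Function('g')(N) = Mul(-2, Mul(-4, Pow(N, -1))) = Mul(8, Pow(N, -1)))
H = -17 (H = Add(Mul(8, Pow(2, -1)), -21) = Add(Mul(8, Rational(1, 2)), -21) = Add(4, -21) = -17)
Function('O')(T) = Rational(17, 3) (Function('O')(T) = Mul(Rational(-1, 3), -17) = Rational(17, 3))
Add(Mul(25631, Pow(Function('O')(162), -1)), Mul(Mul(167, -63), Pow(-44386, -1))) = Add(Mul(25631, Pow(Rational(17, 3), -1)), Mul(Mul(167, -63), Pow(-44386, -1))) = Add(Mul(25631, Rational(3, 17)), Mul(-10521, Rational(-1, 44386))) = Add(Rational(76893, 17), Rational(10521, 44386)) = Rational(3413151555, 754562)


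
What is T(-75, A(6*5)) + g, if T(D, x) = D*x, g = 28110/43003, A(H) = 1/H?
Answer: -158795/86006 ≈ -1.8463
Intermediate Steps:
g = 28110/43003 (g = 28110*(1/43003) = 28110/43003 ≈ 0.65368)
T(-75, A(6*5)) + g = -75/(6*5) + 28110/43003 = -75/30 + 28110/43003 = -75*1/30 + 28110/43003 = -5/2 + 28110/43003 = -158795/86006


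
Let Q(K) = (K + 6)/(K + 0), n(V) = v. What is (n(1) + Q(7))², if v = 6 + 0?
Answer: 3025/49 ≈ 61.735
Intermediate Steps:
v = 6
n(V) = 6
Q(K) = (6 + K)/K
(n(1) + Q(7))² = (6 + (6 + 7)/7)² = (6 + (⅐)*13)² = (6 + 13/7)² = (55/7)² = 3025/49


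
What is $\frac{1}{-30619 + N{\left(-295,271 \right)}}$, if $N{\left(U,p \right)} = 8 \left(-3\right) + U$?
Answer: $- \frac{1}{30938} \approx -3.2323 \cdot 10^{-5}$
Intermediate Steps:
$N{\left(U,p \right)} = -24 + U$
$\frac{1}{-30619 + N{\left(-295,271 \right)}} = \frac{1}{-30619 - 319} = \frac{1}{-30938} = - \frac{1}{30938}$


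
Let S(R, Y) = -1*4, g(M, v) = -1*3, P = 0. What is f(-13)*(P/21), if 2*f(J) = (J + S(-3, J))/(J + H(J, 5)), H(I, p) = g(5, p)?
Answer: 0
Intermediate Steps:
g(M, v) = -3
H(I, p) = -3
S(R, Y) = -4
f(J) = (-4 + J)/(2*(-3 + J)) (f(J) = ((J - 4)/(J - 3))/2 = ((-4 + J)/(-3 + J))/2 = (-4 + J)/(2*(-3 + J)))
f(-13)*(P/21) = ((-4 - 13)/(2*(-3 - 13)))*(0/21) = ((½)*(-17)/(-16))*(0*(1/21)) = ((½)*(-1/16)*(-17))*0 = (17/32)*0 = 0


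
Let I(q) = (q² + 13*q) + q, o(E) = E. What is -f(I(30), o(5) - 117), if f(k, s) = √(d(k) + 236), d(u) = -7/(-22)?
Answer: -√114378/22 ≈ -15.373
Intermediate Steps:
d(u) = 7/22 (d(u) = -7*(-1/22) = 7/22)
I(q) = q² + 14*q
f(k, s) = √114378/22 (f(k, s) = √(7/22 + 236) = √(5199/22) = √114378/22)
-f(I(30), o(5) - 117) = -√114378/22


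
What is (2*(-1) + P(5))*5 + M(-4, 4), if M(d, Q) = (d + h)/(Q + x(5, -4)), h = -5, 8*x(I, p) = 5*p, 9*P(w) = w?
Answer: -119/9 ≈ -13.222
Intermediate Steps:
P(w) = w/9
x(I, p) = 5*p/8 (x(I, p) = (5*p)/8 = 5*p/8)
M(d, Q) = (-5 + d)/(-5/2 + Q) (M(d, Q) = (d - 5)/(Q + (5/8)*(-4)) = (-5 + d)/(Q - 5/2) = (-5 + d)/(-5/2 + Q))
(2*(-1) + P(5))*5 + M(-4, 4) = (2*(-1) + (⅑)*5)*5 + 2*(-5 - 4)/(-5 + 2*4) = (-2 + 5/9)*5 + 2*(-9)/(-5 + 8) = -13/9*5 + 2*(-9)/3 = -65/9 + 2*(⅓)*(-9) = -65/9 - 6 = -119/9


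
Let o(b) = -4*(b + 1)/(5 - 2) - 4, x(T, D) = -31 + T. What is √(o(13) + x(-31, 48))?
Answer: I*√762/3 ≈ 9.2014*I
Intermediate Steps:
o(b) = -16/3 - 4*b/3 (o(b) = -4*(1 + b)/3 - 4 = -4*(⅓ + b/3) - 4 = (-4/3 - 4*b/3) - 4 = -16/3 - 4*b/3)
√(o(13) + x(-31, 48)) = √((-16/3 - 4/3*13) + (-31 - 31)) = √((-16/3 - 52/3) - 62) = √(-68/3 - 62) = √(-254/3) = I*√762/3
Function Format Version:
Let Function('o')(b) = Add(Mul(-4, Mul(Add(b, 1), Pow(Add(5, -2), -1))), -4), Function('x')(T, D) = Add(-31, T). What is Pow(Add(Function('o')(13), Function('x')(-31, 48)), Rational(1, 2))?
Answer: Mul(Rational(1, 3), I, Pow(762, Rational(1, 2))) ≈ Mul(9.2014, I)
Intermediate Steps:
Function('o')(b) = Add(Rational(-16, 3), Mul(Rational(-4, 3), b)) (Function('o')(b) = Add(Mul(-4, Mul(Add(1, b), Pow(3, -1))), -4) = Add(Mul(-4, Mul(Add(1, b), Rational(1, 3))), -4) = Add(Mul(-4, Add(Rational(1, 3), Mul(Rational(1, 3), b))), -4) = Add(Add(Rational(-4, 3), Mul(Rational(-4, 3), b)), -4) = Add(Rational(-16, 3), Mul(Rational(-4, 3), b)))
Pow(Add(Function('o')(13), Function('x')(-31, 48)), Rational(1, 2)) = Pow(Add(Add(Rational(-16, 3), Mul(Rational(-4, 3), 13)), Add(-31, -31)), Rational(1, 2)) = Pow(Add(Add(Rational(-16, 3), Rational(-52, 3)), -62), Rational(1, 2)) = Pow(Add(Rational(-68, 3), -62), Rational(1, 2)) = Pow(Rational(-254, 3), Rational(1, 2)) = Mul(Rational(1, 3), I, Pow(762, Rational(1, 2)))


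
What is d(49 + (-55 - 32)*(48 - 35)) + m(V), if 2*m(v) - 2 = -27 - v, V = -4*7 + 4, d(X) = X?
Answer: -2165/2 ≈ -1082.5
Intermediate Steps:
V = -24 (V = -28 + 4 = -24)
m(v) = -25/2 - v/2 (m(v) = 1 + (-27 - v)/2 = 1 + (-27/2 - v/2) = -25/2 - v/2)
d(49 + (-55 - 32)*(48 - 35)) + m(V) = (49 + (-55 - 32)*(48 - 35)) + (-25/2 - ½*(-24)) = (49 - 87*13) + (-25/2 + 12) = (49 - 1131) - ½ = -1082 - ½ = -2165/2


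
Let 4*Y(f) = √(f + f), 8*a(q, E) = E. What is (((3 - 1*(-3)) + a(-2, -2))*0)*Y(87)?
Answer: 0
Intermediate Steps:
a(q, E) = E/8
Y(f) = √2*√f/4 (Y(f) = √(f + f)/4 = √(2*f)/4 = (√2*√f)/4 = √2*√f/4)
(((3 - 1*(-3)) + a(-2, -2))*0)*Y(87) = (((3 - 1*(-3)) + (⅛)*(-2))*0)*(√2*√87/4) = (((3 + 3) - ¼)*0)*(√174/4) = ((6 - ¼)*0)*(√174/4) = ((23/4)*0)*(√174/4) = 0*(√174/4) = 0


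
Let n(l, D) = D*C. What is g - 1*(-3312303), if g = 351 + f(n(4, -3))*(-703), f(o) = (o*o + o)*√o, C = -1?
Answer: 3312654 - 8436*√3 ≈ 3.2980e+6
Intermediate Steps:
n(l, D) = -D (n(l, D) = D*(-1) = -D)
f(o) = √o*(o + o²) (f(o) = (o² + o)*√o = (o + o²)*√o = √o*(o + o²))
g = 351 - 8436*√3 (g = 351 + ((-1*(-3))^(3/2)*(1 - 1*(-3)))*(-703) = 351 + (3^(3/2)*(1 + 3))*(-703) = 351 + ((3*√3)*4)*(-703) = 351 + (12*√3)*(-703) = 351 - 8436*√3 ≈ -14261.)
g - 1*(-3312303) = (351 - 8436*√3) - 1*(-3312303) = (351 - 8436*√3) + 3312303 = 3312654 - 8436*√3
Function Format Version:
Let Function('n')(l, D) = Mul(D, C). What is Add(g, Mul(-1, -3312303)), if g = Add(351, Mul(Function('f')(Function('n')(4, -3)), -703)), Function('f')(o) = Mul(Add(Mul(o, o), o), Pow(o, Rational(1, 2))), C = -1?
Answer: Add(3312654, Mul(-8436, Pow(3, Rational(1, 2)))) ≈ 3.2980e+6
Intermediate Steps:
Function('n')(l, D) = Mul(-1, D) (Function('n')(l, D) = Mul(D, -1) = Mul(-1, D))
Function('f')(o) = Mul(Pow(o, Rational(1, 2)), Add(o, Pow(o, 2))) (Function('f')(o) = Mul(Add(Pow(o, 2), o), Pow(o, Rational(1, 2))) = Mul(Add(o, Pow(o, 2)), Pow(o, Rational(1, 2))) = Mul(Pow(o, Rational(1, 2)), Add(o, Pow(o, 2))))
g = Add(351, Mul(-8436, Pow(3, Rational(1, 2)))) (g = Add(351, Mul(Mul(Pow(Mul(-1, -3), Rational(3, 2)), Add(1, Mul(-1, -3))), -703)) = Add(351, Mul(Mul(Pow(3, Rational(3, 2)), Add(1, 3)), -703)) = Add(351, Mul(Mul(Mul(3, Pow(3, Rational(1, 2))), 4), -703)) = Add(351, Mul(Mul(12, Pow(3, Rational(1, 2))), -703)) = Add(351, Mul(-8436, Pow(3, Rational(1, 2)))) ≈ -14261.)
Add(g, Mul(-1, -3312303)) = Add(Add(351, Mul(-8436, Pow(3, Rational(1, 2)))), Mul(-1, -3312303)) = Add(Add(351, Mul(-8436, Pow(3, Rational(1, 2)))), 3312303) = Add(3312654, Mul(-8436, Pow(3, Rational(1, 2))))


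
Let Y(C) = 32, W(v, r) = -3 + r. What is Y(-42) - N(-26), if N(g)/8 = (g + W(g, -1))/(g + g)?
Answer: 356/13 ≈ 27.385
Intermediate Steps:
N(g) = 4*(-4 + g)/g (N(g) = 8*((g + (-3 - 1))/(g + g)) = 8*((g - 4)/((2*g))) = 8*((-4 + g)*(1/(2*g))) = 8*((-4 + g)/(2*g)) = 4*(-4 + g)/g)
Y(-42) - N(-26) = 32 - (4 - 16/(-26)) = 32 - (4 - 16*(-1/26)) = 32 - (4 + 8/13) = 32 - 1*60/13 = 32 - 60/13 = 356/13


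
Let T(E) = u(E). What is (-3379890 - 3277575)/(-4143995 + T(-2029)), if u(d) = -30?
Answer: 57891/36035 ≈ 1.6065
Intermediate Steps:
T(E) = -30
(-3379890 - 3277575)/(-4143995 + T(-2029)) = (-3379890 - 3277575)/(-4143995 - 30) = -6657465/(-4144025) = -6657465*(-1/4144025) = 57891/36035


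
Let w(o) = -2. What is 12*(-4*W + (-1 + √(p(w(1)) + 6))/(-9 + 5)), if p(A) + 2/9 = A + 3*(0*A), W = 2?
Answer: -93 - √34 ≈ -98.831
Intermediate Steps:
p(A) = -2/9 + A (p(A) = -2/9 + (A + 3*(0*A)) = -2/9 + (A + 3*0) = -2/9 + (A + 0) = -2/9 + A)
12*(-4*W + (-1 + √(p(w(1)) + 6))/(-9 + 5)) = 12*(-4*2 + (-1 + √((-2/9 - 2) + 6))/(-9 + 5)) = 12*(-8 + (-1 + √(-20/9 + 6))/(-4)) = 12*(-8 + (-1 + √(34/9))*(-¼)) = 12*(-8 + (-1 + √34/3)*(-¼)) = 12*(-8 + (¼ - √34/12)) = 12*(-31/4 - √34/12) = -93 - √34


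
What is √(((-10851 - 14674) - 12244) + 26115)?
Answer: I*√11654 ≈ 107.95*I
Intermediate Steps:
√(((-10851 - 14674) - 12244) + 26115) = √((-25525 - 12244) + 26115) = √(-37769 + 26115) = √(-11654) = I*√11654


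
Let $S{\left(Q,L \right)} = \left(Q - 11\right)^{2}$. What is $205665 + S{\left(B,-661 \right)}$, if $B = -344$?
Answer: $331690$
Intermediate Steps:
$S{\left(Q,L \right)} = \left(-11 + Q\right)^{2}$
$205665 + S{\left(B,-661 \right)} = 205665 + \left(-11 - 344\right)^{2} = 205665 + \left(-355\right)^{2} = 205665 + 126025 = 331690$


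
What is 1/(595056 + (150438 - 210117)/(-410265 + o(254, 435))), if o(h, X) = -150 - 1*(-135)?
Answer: 136760/81379878453 ≈ 1.6805e-6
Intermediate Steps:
o(h, X) = -15 (o(h, X) = -150 + 135 = -15)
1/(595056 + (150438 - 210117)/(-410265 + o(254, 435))) = 1/(595056 + (150438 - 210117)/(-410265 - 15)) = 1/(595056 - 59679/(-410280)) = 1/(595056 - 59679*(-1/410280)) = 1/(595056 + 19893/136760) = 1/(81379878453/136760) = 136760/81379878453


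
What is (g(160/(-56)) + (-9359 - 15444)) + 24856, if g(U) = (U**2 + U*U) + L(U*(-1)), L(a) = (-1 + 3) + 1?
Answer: 3544/49 ≈ 72.327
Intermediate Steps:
L(a) = 3 (L(a) = 2 + 1 = 3)
g(U) = 3 + 2*U**2 (g(U) = (U**2 + U*U) + 3 = (U**2 + U**2) + 3 = 2*U**2 + 3 = 3 + 2*U**2)
(g(160/(-56)) + (-9359 - 15444)) + 24856 = ((3 + 2*(160/(-56))**2) + (-9359 - 15444)) + 24856 = ((3 + 2*(160*(-1/56))**2) - 24803) + 24856 = ((3 + 2*(-20/7)**2) - 24803) + 24856 = ((3 + 2*(400/49)) - 24803) + 24856 = ((3 + 800/49) - 24803) + 24856 = (947/49 - 24803) + 24856 = -1214400/49 + 24856 = 3544/49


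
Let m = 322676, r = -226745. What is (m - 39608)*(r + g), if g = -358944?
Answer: -165789813852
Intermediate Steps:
(m - 39608)*(r + g) = (322676 - 39608)*(-226745 - 358944) = 283068*(-585689) = -165789813852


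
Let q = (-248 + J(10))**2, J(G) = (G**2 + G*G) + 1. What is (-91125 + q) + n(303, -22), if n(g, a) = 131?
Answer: -88785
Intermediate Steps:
J(G) = 1 + 2*G**2 (J(G) = (G**2 + G**2) + 1 = 2*G**2 + 1 = 1 + 2*G**2)
q = 2209 (q = (-248 + (1 + 2*10**2))**2 = (-248 + (1 + 2*100))**2 = (-248 + (1 + 200))**2 = (-248 + 201)**2 = (-47)**2 = 2209)
(-91125 + q) + n(303, -22) = (-91125 + 2209) + 131 = -88916 + 131 = -88785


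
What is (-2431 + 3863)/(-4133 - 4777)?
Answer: -716/4455 ≈ -0.16072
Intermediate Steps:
(-2431 + 3863)/(-4133 - 4777) = 1432/(-8910) = 1432*(-1/8910) = -716/4455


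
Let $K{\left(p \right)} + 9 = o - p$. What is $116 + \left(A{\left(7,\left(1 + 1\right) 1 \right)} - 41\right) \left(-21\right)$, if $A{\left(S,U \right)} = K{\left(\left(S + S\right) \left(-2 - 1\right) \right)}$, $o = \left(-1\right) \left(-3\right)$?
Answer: $221$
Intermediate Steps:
$o = 3$
$K{\left(p \right)} = -6 - p$ ($K{\left(p \right)} = -9 - \left(-3 + p\right) = -6 - p$)
$A{\left(S,U \right)} = -6 + 6 S$ ($A{\left(S,U \right)} = -6 - \left(S + S\right) \left(-2 - 1\right) = -6 - 2 S \left(-3\right) = -6 - - 6 S = -6 + 6 S$)
$116 + \left(A{\left(7,\left(1 + 1\right) 1 \right)} - 41\right) \left(-21\right) = 116 + \left(\left(-6 + 6 \cdot 7\right) - 41\right) \left(-21\right) = 116 + \left(\left(-6 + 42\right) - 41\right) \left(-21\right) = 116 + \left(36 - 41\right) \left(-21\right) = 116 - -105 = 116 + 105 = 221$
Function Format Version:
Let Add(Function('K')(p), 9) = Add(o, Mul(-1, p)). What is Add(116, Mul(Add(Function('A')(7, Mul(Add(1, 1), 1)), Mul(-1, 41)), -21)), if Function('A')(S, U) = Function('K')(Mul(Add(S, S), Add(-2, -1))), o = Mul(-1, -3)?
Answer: 221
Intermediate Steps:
o = 3
Function('K')(p) = Add(-6, Mul(-1, p)) (Function('K')(p) = Add(-9, Add(3, Mul(-1, p))) = Add(-6, Mul(-1, p)))
Function('A')(S, U) = Add(-6, Mul(6, S)) (Function('A')(S, U) = Add(-6, Mul(-1, Mul(Add(S, S), Add(-2, -1)))) = Add(-6, Mul(-1, Mul(Mul(2, S), -3))) = Add(-6, Mul(-1, Mul(-6, S))) = Add(-6, Mul(6, S)))
Add(116, Mul(Add(Function('A')(7, Mul(Add(1, 1), 1)), Mul(-1, 41)), -21)) = Add(116, Mul(Add(Add(-6, Mul(6, 7)), Mul(-1, 41)), -21)) = Add(116, Mul(Add(Add(-6, 42), -41), -21)) = Add(116, Mul(Add(36, -41), -21)) = Add(116, Mul(-5, -21)) = Add(116, 105) = 221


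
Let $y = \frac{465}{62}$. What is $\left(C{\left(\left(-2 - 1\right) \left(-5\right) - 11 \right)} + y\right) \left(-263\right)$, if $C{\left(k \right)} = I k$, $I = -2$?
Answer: $\frac{263}{2} \approx 131.5$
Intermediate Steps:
$y = \frac{15}{2}$ ($y = 465 \cdot \frac{1}{62} = \frac{15}{2} \approx 7.5$)
$C{\left(k \right)} = - 2 k$
$\left(C{\left(\left(-2 - 1\right) \left(-5\right) - 11 \right)} + y\right) \left(-263\right) = \left(- 2 \left(\left(-2 - 1\right) \left(-5\right) - 11\right) + \frac{15}{2}\right) \left(-263\right) = \left(- 2 \left(\left(-3\right) \left(-5\right) - 11\right) + \frac{15}{2}\right) \left(-263\right) = \left(- 2 \left(15 - 11\right) + \frac{15}{2}\right) \left(-263\right) = \left(\left(-2\right) 4 + \frac{15}{2}\right) \left(-263\right) = \left(-8 + \frac{15}{2}\right) \left(-263\right) = \left(- \frac{1}{2}\right) \left(-263\right) = \frac{263}{2}$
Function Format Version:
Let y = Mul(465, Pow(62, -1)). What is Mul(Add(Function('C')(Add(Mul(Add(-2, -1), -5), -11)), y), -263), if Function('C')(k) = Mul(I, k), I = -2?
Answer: Rational(263, 2) ≈ 131.50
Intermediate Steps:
y = Rational(15, 2) (y = Mul(465, Rational(1, 62)) = Rational(15, 2) ≈ 7.5000)
Function('C')(k) = Mul(-2, k)
Mul(Add(Function('C')(Add(Mul(Add(-2, -1), -5), -11)), y), -263) = Mul(Add(Mul(-2, Add(Mul(Add(-2, -1), -5), -11)), Rational(15, 2)), -263) = Mul(Add(Mul(-2, Add(Mul(-3, -5), -11)), Rational(15, 2)), -263) = Mul(Add(Mul(-2, Add(15, -11)), Rational(15, 2)), -263) = Mul(Add(Mul(-2, 4), Rational(15, 2)), -263) = Mul(Add(-8, Rational(15, 2)), -263) = Mul(Rational(-1, 2), -263) = Rational(263, 2)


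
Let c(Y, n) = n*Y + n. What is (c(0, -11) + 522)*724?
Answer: 369964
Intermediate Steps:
c(Y, n) = n + Y*n (c(Y, n) = Y*n + n = n + Y*n)
(c(0, -11) + 522)*724 = (-11*(1 + 0) + 522)*724 = (-11*1 + 522)*724 = (-11 + 522)*724 = 511*724 = 369964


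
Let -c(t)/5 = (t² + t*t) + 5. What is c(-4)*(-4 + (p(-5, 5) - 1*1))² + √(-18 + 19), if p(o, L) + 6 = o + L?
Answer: -22384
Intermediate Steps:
p(o, L) = -6 + L + o (p(o, L) = -6 + (o + L) = -6 + (L + o) = -6 + L + o)
c(t) = -25 - 10*t² (c(t) = -5*((t² + t*t) + 5) = -5*((t² + t²) + 5) = -5*(2*t² + 5) = -5*(5 + 2*t²) = -25 - 10*t²)
c(-4)*(-4 + (p(-5, 5) - 1*1))² + √(-18 + 19) = (-25 - 10*(-4)²)*(-4 + ((-6 + 5 - 5) - 1*1))² + √(-18 + 19) = (-25 - 10*16)*(-4 + (-6 - 1))² + √1 = (-25 - 160)*(-4 - 7)² + 1 = -185*(-11)² + 1 = -185*121 + 1 = -22385 + 1 = -22384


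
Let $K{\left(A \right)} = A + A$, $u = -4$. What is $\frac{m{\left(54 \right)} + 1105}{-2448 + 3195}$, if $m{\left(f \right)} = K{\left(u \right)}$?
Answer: $\frac{1097}{747} \approx 1.4685$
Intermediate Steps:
$K{\left(A \right)} = 2 A$
$m{\left(f \right)} = -8$ ($m{\left(f \right)} = 2 \left(-4\right) = -8$)
$\frac{m{\left(54 \right)} + 1105}{-2448 + 3195} = \frac{-8 + 1105}{-2448 + 3195} = \frac{1097}{747}$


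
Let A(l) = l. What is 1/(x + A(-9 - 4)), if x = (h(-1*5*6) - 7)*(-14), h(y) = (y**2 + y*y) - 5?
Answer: -1/25045 ≈ -3.9928e-5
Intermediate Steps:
h(y) = -5 + 2*y**2 (h(y) = (y**2 + y**2) - 5 = 2*y**2 - 5 = -5 + 2*y**2)
x = -25032 (x = ((-5 + 2*(-1*5*6)**2) - 7)*(-14) = ((-5 + 2*(-5*6)**2) - 7)*(-14) = ((-5 + 2*(-30)**2) - 7)*(-14) = ((-5 + 2*900) - 7)*(-14) = ((-5 + 1800) - 7)*(-14) = (1795 - 7)*(-14) = 1788*(-14) = -25032)
1/(x + A(-9 - 4)) = 1/(-25032 + (-9 - 4)) = 1/(-25032 - 13) = 1/(-25045) = -1/25045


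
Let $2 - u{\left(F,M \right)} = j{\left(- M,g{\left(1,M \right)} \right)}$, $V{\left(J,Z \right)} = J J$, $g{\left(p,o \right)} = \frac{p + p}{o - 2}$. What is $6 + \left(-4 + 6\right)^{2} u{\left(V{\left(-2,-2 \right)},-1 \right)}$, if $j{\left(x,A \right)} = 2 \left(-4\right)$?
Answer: $46$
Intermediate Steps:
$g{\left(p,o \right)} = \frac{2 p}{-2 + o}$
$V{\left(J,Z \right)} = J^{2}$
$j{\left(x,A \right)} = -8$
$u{\left(F,M \right)} = 10$ ($u{\left(F,M \right)} = 2 - -8 = 2 + 8 = 10$)
$6 + \left(-4 + 6\right)^{2} u{\left(V{\left(-2,-2 \right)},-1 \right)} = 6 + \left(-4 + 6\right)^{2} \cdot 10 = 6 + 2^{2} \cdot 10 = 6 + 4 \cdot 10 = 6 + 40 = 46$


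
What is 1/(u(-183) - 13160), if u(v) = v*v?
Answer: 1/20329 ≈ 4.9191e-5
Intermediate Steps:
u(v) = v**2
1/(u(-183) - 13160) = 1/((-183)**2 - 13160) = 1/(33489 - 13160) = 1/20329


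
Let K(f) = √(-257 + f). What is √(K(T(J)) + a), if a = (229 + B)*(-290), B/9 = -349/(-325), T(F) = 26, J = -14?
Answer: √(-292423820 + 4225*I*√231)/65 ≈ 0.028886 + 263.08*I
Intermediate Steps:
B = 3141/325 (B = 9*(-349/(-325)) = 9*(-349*(-1/325)) = 9*(349/325) = 3141/325 ≈ 9.6646)
a = -4498828/65 (a = (229 + 3141/325)*(-290) = (77566/325)*(-290) = -4498828/65 ≈ -69213.)
√(K(T(J)) + a) = √(√(-257 + 26) - 4498828/65) = √(√(-231) - 4498828/65) = √(I*√231 - 4498828/65) = √(-4498828/65 + I*√231)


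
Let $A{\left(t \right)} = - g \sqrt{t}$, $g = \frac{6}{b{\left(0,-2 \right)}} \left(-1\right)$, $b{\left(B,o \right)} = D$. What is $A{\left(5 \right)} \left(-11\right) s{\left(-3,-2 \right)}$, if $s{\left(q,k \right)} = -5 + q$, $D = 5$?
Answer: $\frac{528 \sqrt{5}}{5} \approx 236.13$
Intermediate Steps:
$b{\left(B,o \right)} = 5$
$g = - \frac{6}{5}$ ($g = \frac{6}{5} \left(-1\right) = - \frac{6}{5} \approx -1.2$)
$A{\left(t \right)} = \frac{6 \sqrt{t}}{5}$ ($A{\left(t \right)} = \left(-1\right) \left(- \frac{6}{5}\right) \sqrt{t} = \frac{6 \sqrt{t}}{5}$)
$A{\left(5 \right)} \left(-11\right) s{\left(-3,-2 \right)} = \frac{6 \sqrt{5}}{5} \left(-11\right) \left(-5 - 3\right) = - \frac{66 \sqrt{5}}{5} \left(-8\right) = \frac{528 \sqrt{5}}{5}$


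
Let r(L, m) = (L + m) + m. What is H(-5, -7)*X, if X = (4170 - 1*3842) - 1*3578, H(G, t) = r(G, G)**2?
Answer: -731250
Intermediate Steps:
r(L, m) = L + 2*m
H(G, t) = 9*G**2 (H(G, t) = (G + 2*G)**2 = (3*G)**2 = 9*G**2)
X = -3250 (X = (4170 - 3842) - 3578 = 328 - 3578 = -3250)
H(-5, -7)*X = (9*(-5)**2)*(-3250) = (9*25)*(-3250) = 225*(-3250) = -731250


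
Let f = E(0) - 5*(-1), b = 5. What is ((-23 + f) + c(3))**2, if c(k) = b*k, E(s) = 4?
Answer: 1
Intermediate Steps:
f = 9 (f = 4 - 5*(-1) = 4 + 5 = 9)
c(k) = 5*k
((-23 + f) + c(3))**2 = ((-23 + 9) + 5*3)**2 = (-14 + 15)**2 = 1**2 = 1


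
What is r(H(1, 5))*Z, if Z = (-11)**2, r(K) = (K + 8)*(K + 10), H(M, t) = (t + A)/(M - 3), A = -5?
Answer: 9680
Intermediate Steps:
H(M, t) = (-5 + t)/(-3 + M) (H(M, t) = (t - 5)/(M - 3) = (-5 + t)/(-3 + M))
r(K) = (8 + K)*(10 + K)
Z = 121
r(H(1, 5))*Z = (80 + ((-5 + 5)/(-3 + 1))**2 + 18*((-5 + 5)/(-3 + 1)))*121 = (80 + (0/(-2))**2 + 18*(0/(-2)))*121 = (80 + (-1/2*0)**2 + 18*(-1/2*0))*121 = (80 + 0**2 + 18*0)*121 = (80 + 0 + 0)*121 = 80*121 = 9680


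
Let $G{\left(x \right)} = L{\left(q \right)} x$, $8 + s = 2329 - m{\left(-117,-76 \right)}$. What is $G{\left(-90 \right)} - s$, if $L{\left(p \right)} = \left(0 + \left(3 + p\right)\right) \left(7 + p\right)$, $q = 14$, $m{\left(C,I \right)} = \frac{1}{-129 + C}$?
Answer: $- \frac{8474947}{246} \approx -34451.0$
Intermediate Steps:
$s = \frac{570967}{246}$ ($s = -8 + \left(2329 - \frac{1}{-129 - 117}\right) = -8 + \left(2329 - \frac{1}{-246}\right) = -8 + \left(2329 - - \frac{1}{246}\right) = -8 + \left(2329 + \frac{1}{246}\right) = -8 + \frac{572935}{246} = \frac{570967}{246} \approx 2321.0$)
$L{\left(p \right)} = \left(3 + p\right) \left(7 + p\right)$
$G{\left(x \right)} = 357 x$ ($G{\left(x \right)} = \left(21 + 14^{2} + 10 \cdot 14\right) x = \left(21 + 196 + 140\right) x = 357 x$)
$G{\left(-90 \right)} - s = 357 \left(-90\right) - \frac{570967}{246} = -32130 - \frac{570967}{246} = - \frac{8474947}{246}$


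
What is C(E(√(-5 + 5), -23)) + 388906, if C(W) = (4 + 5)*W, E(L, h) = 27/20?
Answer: 7778363/20 ≈ 3.8892e+5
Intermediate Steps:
E(L, h) = 27/20 (E(L, h) = 27*(1/20) = 27/20)
C(W) = 9*W
C(E(√(-5 + 5), -23)) + 388906 = 9*(27/20) + 388906 = 243/20 + 388906 = 7778363/20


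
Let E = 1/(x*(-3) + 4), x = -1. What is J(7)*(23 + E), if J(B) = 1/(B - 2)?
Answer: 162/35 ≈ 4.6286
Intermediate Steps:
E = ⅐ (E = 1/(-1*(-3) + 4) = 1/(3 + 4) = 1/7 = ⅐ ≈ 0.14286)
J(B) = 1/(-2 + B)
J(7)*(23 + E) = (23 + ⅐)/(-2 + 7) = (162/7)/5 = (⅕)*(162/7) = 162/35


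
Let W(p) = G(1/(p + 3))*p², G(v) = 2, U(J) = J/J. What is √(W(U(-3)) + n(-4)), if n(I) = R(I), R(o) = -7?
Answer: I*√5 ≈ 2.2361*I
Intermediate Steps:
U(J) = 1
W(p) = 2*p²
n(I) = -7
√(W(U(-3)) + n(-4)) = √(2*1² - 7) = √(2*1 - 7) = √(2 - 7) = √(-5) = I*√5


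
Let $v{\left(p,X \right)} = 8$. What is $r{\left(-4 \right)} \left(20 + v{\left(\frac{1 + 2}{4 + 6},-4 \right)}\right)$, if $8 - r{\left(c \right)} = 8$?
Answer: $0$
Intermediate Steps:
$r{\left(c \right)} = 0$ ($r{\left(c \right)} = 8 - 8 = 0$)
$r{\left(-4 \right)} \left(20 + v{\left(\frac{1 + 2}{4 + 6},-4 \right)}\right) = 0 \left(20 + 8\right) = 0 \cdot 28 = 0$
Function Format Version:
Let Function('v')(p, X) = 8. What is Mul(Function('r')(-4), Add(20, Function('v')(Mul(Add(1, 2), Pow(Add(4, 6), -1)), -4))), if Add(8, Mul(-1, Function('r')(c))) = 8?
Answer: 0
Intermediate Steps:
Function('r')(c) = 0 (Function('r')(c) = Add(8, Mul(-1, 8)) = Add(8, -8) = 0)
Mul(Function('r')(-4), Add(20, Function('v')(Mul(Add(1, 2), Pow(Add(4, 6), -1)), -4))) = Mul(0, Add(20, 8)) = Mul(0, 28) = 0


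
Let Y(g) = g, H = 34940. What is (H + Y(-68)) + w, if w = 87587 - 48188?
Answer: 74271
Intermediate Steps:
w = 39399
(H + Y(-68)) + w = (34940 - 68) + 39399 = 34872 + 39399 = 74271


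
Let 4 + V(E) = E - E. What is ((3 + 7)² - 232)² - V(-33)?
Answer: 17428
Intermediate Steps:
V(E) = -4 (V(E) = -4 + (E - E) = -4 + 0 = -4)
((3 + 7)² - 232)² - V(-33) = ((3 + 7)² - 232)² - 1*(-4) = (10² - 232)² + 4 = (100 - 232)² + 4 = (-132)² + 4 = 17424 + 4 = 17428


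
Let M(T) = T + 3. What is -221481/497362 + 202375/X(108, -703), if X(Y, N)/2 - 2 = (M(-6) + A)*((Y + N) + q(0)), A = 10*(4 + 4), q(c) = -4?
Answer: -30270871288/11469416401 ≈ -2.6393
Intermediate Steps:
A = 80 (A = 10*8 = 80)
M(T) = 3 + T
X(Y, N) = -612 + 154*N + 154*Y (X(Y, N) = 4 + 2*(((3 - 6) + 80)*((Y + N) - 4)) = 4 + 2*((-3 + 80)*((N + Y) - 4)) = 4 + 2*(77*(-4 + N + Y)) = 4 + 2*(-308 + 77*N + 77*Y) = 4 + (-616 + 154*N + 154*Y) = -612 + 154*N + 154*Y)
-221481/497362 + 202375/X(108, -703) = -221481/497362 + 202375/(-612 + 154*(-703) + 154*108) = -221481*1/497362 + 202375/(-612 - 108262 + 16632) = -221481/497362 + 202375/(-92242) = -221481/497362 + 202375*(-1/92242) = -221481/497362 - 202375/92242 = -30270871288/11469416401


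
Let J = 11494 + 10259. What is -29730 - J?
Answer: -51483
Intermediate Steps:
J = 21753
-29730 - J = -29730 - 1*21753 = -29730 - 21753 = -51483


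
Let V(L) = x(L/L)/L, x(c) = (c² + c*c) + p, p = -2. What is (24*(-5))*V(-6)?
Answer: 0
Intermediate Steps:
x(c) = -2 + 2*c² (x(c) = (c² + c*c) - 2 = (c² + c²) - 2 = 2*c² - 2 = -2 + 2*c²)
V(L) = 0 (V(L) = (-2 + 2*(L/L)²)/L = (-2 + 2*1²)/L = (-2 + 2*1)/L = (-2 + 2)/L = 0/L = 0)
(24*(-5))*V(-6) = (24*(-5))*0 = -120*0 = 0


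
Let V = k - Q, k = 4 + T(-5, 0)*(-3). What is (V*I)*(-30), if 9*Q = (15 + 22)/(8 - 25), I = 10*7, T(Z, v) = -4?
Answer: -1739500/51 ≈ -34108.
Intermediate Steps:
I = 70
k = 16 (k = 4 - 4*(-3) = 4 + 12 = 16)
Q = -37/153 (Q = ((15 + 22)/(8 - 25))/9 = (37/(-17))/9 = (37*(-1/17))/9 = (1/9)*(-37/17) = -37/153 ≈ -0.24183)
V = 2485/153 (V = 16 - 1*(-37/153) = 16 + 37/153 = 2485/153 ≈ 16.242)
(V*I)*(-30) = ((2485/153)*70)*(-30) = (173950/153)*(-30) = -1739500/51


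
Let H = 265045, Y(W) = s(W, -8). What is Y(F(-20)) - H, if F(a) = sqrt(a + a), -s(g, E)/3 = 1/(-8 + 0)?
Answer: -2120357/8 ≈ -2.6504e+5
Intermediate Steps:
s(g, E) = 3/8 (s(g, E) = -3/(-8 + 0) = -3/(-8) = -3*(-1/8) = 3/8)
F(a) = sqrt(2)*sqrt(a) (F(a) = sqrt(2*a) = sqrt(2)*sqrt(a))
Y(W) = 3/8
Y(F(-20)) - H = 3/8 - 1*265045 = 3/8 - 265045 = -2120357/8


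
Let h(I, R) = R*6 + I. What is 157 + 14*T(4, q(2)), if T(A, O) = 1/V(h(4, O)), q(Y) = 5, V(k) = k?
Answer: 2676/17 ≈ 157.41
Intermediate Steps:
h(I, R) = I + 6*R (h(I, R) = 6*R + I = I + 6*R)
T(A, O) = 1/(4 + 6*O)
157 + 14*T(4, q(2)) = 157 + 14*(1/(2*(2 + 3*5))) = 157 + 14*(1/(2*(2 + 15))) = 157 + 14*((1/2)/17) = 157 + 14*((1/2)*(1/17)) = 157 + 14*(1/34) = 157 + 7/17 = 2676/17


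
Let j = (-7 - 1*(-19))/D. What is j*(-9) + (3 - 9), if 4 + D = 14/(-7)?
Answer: 12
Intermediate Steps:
D = -6 (D = -4 + 14/(-7) = -4 + 14*(-⅐) = -4 - 2 = -6)
j = -2 (j = (-7 - 1*(-19))/(-6) = (-7 + 19)*(-⅙) = 12*(-⅙) = -2)
j*(-9) + (3 - 9) = -2*(-9) + (3 - 9) = 18 - 6 = 12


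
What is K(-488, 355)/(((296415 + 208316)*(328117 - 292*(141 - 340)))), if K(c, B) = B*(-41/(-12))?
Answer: 2911/467855353140 ≈ 6.2220e-9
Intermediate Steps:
K(c, B) = 41*B/12 (K(c, B) = B*(-41*(-1/12)) = B*(41/12) = 41*B/12)
K(-488, 355)/(((296415 + 208316)*(328117 - 292*(141 - 340)))) = ((41/12)*355)/(((296415 + 208316)*(328117 - 292*(141 - 340)))) = 14555/(12*((504731*(328117 - 292*(-199))))) = 14555/(12*((504731*(328117 + 58108)))) = 14555/(12*((504731*386225))) = (14555/12)/194939730475 = (14555/12)*(1/194939730475) = 2911/467855353140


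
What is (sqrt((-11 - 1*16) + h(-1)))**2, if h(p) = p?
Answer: -28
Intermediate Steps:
(sqrt((-11 - 1*16) + h(-1)))**2 = (sqrt((-11 - 1*16) - 1))**2 = (sqrt((-11 - 16) - 1))**2 = (sqrt(-27 - 1))**2 = (sqrt(-28))**2 = (2*I*sqrt(7))**2 = -28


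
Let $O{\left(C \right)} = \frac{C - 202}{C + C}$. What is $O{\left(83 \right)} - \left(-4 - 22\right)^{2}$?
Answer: $- \frac{112335}{166} \approx -676.72$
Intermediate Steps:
$O{\left(C \right)} = \frac{-202 + C}{2 C}$
$O{\left(83 \right)} - \left(-4 - 22\right)^{2} = \frac{-202 + 83}{2 \cdot 83} - \left(-4 - 22\right)^{2} = \frac{1}{2} \cdot \frac{1}{83} \left(-119\right) - \left(-26\right)^{2} = - \frac{119}{166} - 676 = - \frac{112335}{166}$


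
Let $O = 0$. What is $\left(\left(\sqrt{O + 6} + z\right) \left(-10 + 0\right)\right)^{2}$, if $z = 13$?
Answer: $17500 + 2600 \sqrt{6} \approx 23869.0$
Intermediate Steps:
$\left(\left(\sqrt{O + 6} + z\right) \left(-10 + 0\right)\right)^{2} = \left(\left(\sqrt{0 + 6} + 13\right) \left(-10 + 0\right)\right)^{2} = \left(\left(\sqrt{6} + 13\right) \left(-10\right)\right)^{2} = \left(\left(13 + \sqrt{6}\right) \left(-10\right)\right)^{2} = \left(-130 - 10 \sqrt{6}\right)^{2}$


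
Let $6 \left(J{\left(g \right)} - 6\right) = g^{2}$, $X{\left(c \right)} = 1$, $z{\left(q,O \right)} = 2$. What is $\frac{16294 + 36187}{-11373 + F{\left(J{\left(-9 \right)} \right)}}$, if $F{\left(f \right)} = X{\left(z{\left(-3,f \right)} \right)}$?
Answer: $- \frac{52481}{11372} \approx -4.6149$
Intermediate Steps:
$J{\left(g \right)} = 6 + \frac{g^{2}}{6}$
$F{\left(f \right)} = 1$
$\frac{16294 + 36187}{-11373 + F{\left(J{\left(-9 \right)} \right)}} = \frac{16294 + 36187}{-11373 + 1} = \frac{52481}{-11372} = 52481 \left(- \frac{1}{11372}\right) = - \frac{52481}{11372}$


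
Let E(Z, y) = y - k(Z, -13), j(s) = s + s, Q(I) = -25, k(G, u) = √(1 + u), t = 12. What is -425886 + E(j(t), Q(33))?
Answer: -425911 - 2*I*√3 ≈ -4.2591e+5 - 3.4641*I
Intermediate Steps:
j(s) = 2*s
E(Z, y) = y - 2*I*√3 (E(Z, y) = y - √(1 - 13) = y - √(-12) = y - 2*I*√3)
-425886 + E(j(t), Q(33)) = -425886 + (-25 - 2*I*√3) = -425911 - 2*I*√3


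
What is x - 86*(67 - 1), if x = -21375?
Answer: -27051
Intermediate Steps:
x - 86*(67 - 1) = -21375 - 86*(67 - 1) = -21375 - 86*66 = -21375 - 5676 = -27051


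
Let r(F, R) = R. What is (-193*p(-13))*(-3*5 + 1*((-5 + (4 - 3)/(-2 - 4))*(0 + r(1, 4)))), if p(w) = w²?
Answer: 3490019/3 ≈ 1.1633e+6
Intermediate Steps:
(-193*p(-13))*(-3*5 + 1*((-5 + (4 - 3)/(-2 - 4))*(0 + r(1, 4)))) = (-193*(-13)²)*(-3*5 + 1*((-5 + (4 - 3)/(-2 - 4))*(0 + 4))) = (-193*169)*(-15 + 1*((-5 + 1/(-6))*4)) = -32617*(-15 + 1*((-5 + 1*(-⅙))*4)) = -32617*(-15 + 1*((-5 - ⅙)*4)) = -32617*(-15 + 1*(-31/6*4)) = -32617*(-15 + 1*(-62/3)) = -32617*(-15 - 62/3) = -32617*(-107/3) = 3490019/3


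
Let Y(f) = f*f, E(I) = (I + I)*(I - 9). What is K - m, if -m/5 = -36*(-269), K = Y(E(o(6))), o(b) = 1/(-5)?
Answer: 30270964/625 ≈ 48434.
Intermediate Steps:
o(b) = -⅕
E(I) = 2*I*(-9 + I) (E(I) = (2*I)*(-9 + I) = 2*I*(-9 + I))
Y(f) = f²
K = 8464/625 (K = (2*(-⅕)*(-9 - ⅕))² = (2*(-⅕)*(-46/5))² = (92/25)² = 8464/625 ≈ 13.542)
m = -48420 (m = -(-180)*(-269) = -5*9684 = -48420)
K - m = 8464/625 - 1*(-48420) = 8464/625 + 48420 = 30270964/625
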